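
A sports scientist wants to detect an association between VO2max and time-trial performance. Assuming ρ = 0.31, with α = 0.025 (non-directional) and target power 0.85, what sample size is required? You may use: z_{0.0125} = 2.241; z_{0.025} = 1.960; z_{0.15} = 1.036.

n = 108

Fisher's z: C = ½·ln((1+r)/(1−r)) = ½·ln(1.8986) = 0.3205.
n = ((z_{α/2} + z_β)/C)² + 3.
(2.241 + 1.036) / 0.3205 = 3.277 / 0.3205 = 10.225.
n = 10.225² + 3 = 104.54 + 3 = 107.5.
Round up.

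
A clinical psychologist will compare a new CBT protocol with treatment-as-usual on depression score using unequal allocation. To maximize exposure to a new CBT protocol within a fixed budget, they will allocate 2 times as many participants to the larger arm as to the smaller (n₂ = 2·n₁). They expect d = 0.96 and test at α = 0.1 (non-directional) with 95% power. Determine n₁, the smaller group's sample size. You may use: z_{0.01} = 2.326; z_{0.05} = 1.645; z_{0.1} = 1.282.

With allocation ratio k = n₂/n₁ = 2, Var(x̄₁−x̄₂) = σ²(1/n₁ + 1/(k·n₁)) = σ²·(k+1)/(k·n₁).
So n₁ = (1 + 1/k)·((z_{α/2} + z_β)/d)² = 1.500 × (3.290/0.96)².
n₁ = 1.500 × 11.74 = 17.6.
Round up: n₁ = 18, giving n₂ = 2 × 18 = 36.

n₁ = 18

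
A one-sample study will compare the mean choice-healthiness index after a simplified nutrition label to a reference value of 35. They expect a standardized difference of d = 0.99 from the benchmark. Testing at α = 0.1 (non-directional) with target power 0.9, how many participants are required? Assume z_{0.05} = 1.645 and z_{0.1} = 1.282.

For a one-sample test: n = ((z_{α/2} + z_β) / d)².
z_{α/2} + z_β = 1.645 + 1.282 = 2.927.
n = (2.927 / 0.99)² = 2.957² = 8.74.
Round up.

n = 9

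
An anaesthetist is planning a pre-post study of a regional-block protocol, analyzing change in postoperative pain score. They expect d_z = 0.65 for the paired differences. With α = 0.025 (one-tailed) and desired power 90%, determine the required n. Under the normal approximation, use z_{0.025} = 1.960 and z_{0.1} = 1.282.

n = 25 pairs

For a paired (one-sample on differences) test: n = ((z_{α} + z_β) / d)².
z_{α} + z_β = 1.960 + 1.282 = 3.242.
n = (3.242 / 0.65)² = 4.988² = 24.88.
Round up.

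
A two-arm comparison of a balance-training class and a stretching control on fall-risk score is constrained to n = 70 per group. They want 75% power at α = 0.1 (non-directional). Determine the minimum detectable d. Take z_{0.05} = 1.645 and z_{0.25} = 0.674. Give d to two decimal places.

d_min ≈ 0.39

For two independent groups of n = 70 each: d_min = (z_{α/2} + z_β)·√(2/n).
z-sum = 1.645 + 0.674 = 2.319.
d_min = 2.319 × √(2/70) = 2.319 × 0.1690 = 0.392.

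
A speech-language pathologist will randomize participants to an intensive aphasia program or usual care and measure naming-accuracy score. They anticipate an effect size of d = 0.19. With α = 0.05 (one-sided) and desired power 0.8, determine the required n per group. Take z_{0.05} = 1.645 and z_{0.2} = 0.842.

For two independent groups with equal n: n = 2·((z_{α} + z_β) / d)².
z_{α} + z_β = 1.645 + 0.842 = 2.487.
n = 2 × (2.487 / 0.19)² = 2 × 13.089² = 2 × 171.33 = 342.7.
Round up to the next whole participant.

n = 343 per group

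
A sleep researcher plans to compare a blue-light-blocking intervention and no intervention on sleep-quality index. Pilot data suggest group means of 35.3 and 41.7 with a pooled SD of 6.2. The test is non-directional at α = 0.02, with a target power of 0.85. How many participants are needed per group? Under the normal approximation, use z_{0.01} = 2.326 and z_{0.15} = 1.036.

n = 22 per group

Cohen's d = |M₁ − M₂| / SD_pooled = |35.3 − 41.7| / 6.2 = 6.4 / 6.2 = 1.032.
For two independent groups with equal n: n = 2·((z_{α/2} + z_β) / d)².
z_{α/2} + z_β = 2.326 + 1.036 = 3.362.
n = 2 × (3.362 / 1.032)² = 2 × 3.258² = 2 × 10.61 = 21.2.
Round up to the next whole participant.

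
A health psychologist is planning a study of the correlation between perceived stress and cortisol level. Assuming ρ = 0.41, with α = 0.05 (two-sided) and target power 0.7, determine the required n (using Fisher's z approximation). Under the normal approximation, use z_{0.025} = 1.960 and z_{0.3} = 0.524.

Fisher's z: C = ½·ln((1+r)/(1−r)) = ½·ln(2.3898) = 0.4356.
n = ((z_{α/2} + z_β)/C)² + 3.
(1.960 + 0.524) / 0.4356 = 2.484 / 0.4356 = 5.702.
n = 5.702² + 3 = 32.52 + 3 = 35.5.
Round up.

n = 36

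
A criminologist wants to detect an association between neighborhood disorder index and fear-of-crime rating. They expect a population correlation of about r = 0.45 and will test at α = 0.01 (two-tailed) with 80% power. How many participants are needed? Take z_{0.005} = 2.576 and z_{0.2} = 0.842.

n = 53

Fisher's z: C = ½·ln((1+r)/(1−r)) = ½·ln(2.6364) = 0.4847.
n = ((z_{α/2} + z_β)/C)² + 3.
(2.576 + 0.842) / 0.4847 = 3.418 / 0.4847 = 7.052.
n = 7.052² + 3 = 49.73 + 3 = 52.7.
Round up.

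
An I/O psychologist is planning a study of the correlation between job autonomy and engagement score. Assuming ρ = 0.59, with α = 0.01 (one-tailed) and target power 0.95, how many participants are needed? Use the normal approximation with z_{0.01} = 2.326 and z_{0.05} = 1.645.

Fisher's z: C = ½·ln((1+r)/(1−r)) = ½·ln(3.8780) = 0.6777.
n = ((z_{α} + z_β)/C)² + 3.
(2.326 + 1.645) / 0.6777 = 3.971 / 0.6777 = 5.860.
n = 5.860² + 3 = 34.33 + 3 = 37.3.
Round up.

n = 38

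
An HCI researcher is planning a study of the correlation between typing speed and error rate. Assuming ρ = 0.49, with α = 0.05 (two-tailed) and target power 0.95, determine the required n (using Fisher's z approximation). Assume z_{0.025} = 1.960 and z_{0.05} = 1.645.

Fisher's z: C = ½·ln((1+r)/(1−r)) = ½·ln(2.9216) = 0.5361.
n = ((z_{α/2} + z_β)/C)² + 3.
(1.960 + 1.645) / 0.5361 = 3.605 / 0.5361 = 6.724.
n = 6.724² + 3 = 45.22 + 3 = 48.2.
Round up.

n = 49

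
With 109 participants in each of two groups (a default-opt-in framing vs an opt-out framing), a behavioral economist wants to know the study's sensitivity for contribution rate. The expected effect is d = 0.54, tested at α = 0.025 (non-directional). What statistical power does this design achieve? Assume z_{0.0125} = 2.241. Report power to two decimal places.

For two equal groups, power = Φ(d·√(n/2) − z_{α/2}).
d·√(n/2) = 0.54 × √(109/2) = 0.54 × 7.382 = 3.987.
z_β = 3.987 − 2.241 = 1.746.
Power = Φ(1.746) = 0.960.

power ≈ 0.96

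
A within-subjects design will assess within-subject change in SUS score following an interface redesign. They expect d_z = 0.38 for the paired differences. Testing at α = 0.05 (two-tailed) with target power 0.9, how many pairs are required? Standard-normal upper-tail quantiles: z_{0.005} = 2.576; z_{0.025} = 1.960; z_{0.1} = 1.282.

For a paired (one-sample on differences) test: n = ((z_{α/2} + z_β) / d)².
z_{α/2} + z_β = 1.960 + 1.282 = 3.242.
n = (3.242 / 0.38)² = 8.532² = 72.79.
Round up.

n = 73 pairs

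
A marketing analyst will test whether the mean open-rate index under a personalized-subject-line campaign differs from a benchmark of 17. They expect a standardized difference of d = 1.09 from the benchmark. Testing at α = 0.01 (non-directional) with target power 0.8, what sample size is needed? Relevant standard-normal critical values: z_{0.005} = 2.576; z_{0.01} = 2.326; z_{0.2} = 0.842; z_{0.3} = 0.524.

n = 10

For a one-sample test: n = ((z_{α/2} + z_β) / d)².
z_{α/2} + z_β = 2.576 + 0.842 = 3.418.
n = (3.418 / 1.09)² = 3.136² = 9.83.
Round up.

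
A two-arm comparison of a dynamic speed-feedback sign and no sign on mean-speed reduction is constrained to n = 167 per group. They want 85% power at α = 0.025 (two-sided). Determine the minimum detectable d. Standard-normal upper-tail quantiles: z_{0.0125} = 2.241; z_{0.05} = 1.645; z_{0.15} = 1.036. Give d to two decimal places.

d_min ≈ 0.36

For two independent groups of n = 167 each: d_min = (z_{α/2} + z_β)·√(2/n).
z-sum = 2.241 + 1.036 = 3.277.
d_min = 3.277 × √(2/167) = 3.277 × 0.1094 = 0.359.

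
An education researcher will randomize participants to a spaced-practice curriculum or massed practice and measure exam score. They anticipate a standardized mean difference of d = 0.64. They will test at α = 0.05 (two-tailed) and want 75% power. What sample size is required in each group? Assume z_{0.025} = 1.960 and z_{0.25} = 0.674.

For two independent groups with equal n: n = 2·((z_{α/2} + z_β) / d)².
z_{α/2} + z_β = 1.960 + 0.674 = 2.634.
n = 2 × (2.634 / 0.64)² = 2 × 4.116² = 2 × 16.94 = 33.9.
Round up to the next whole participant.

n = 34 per group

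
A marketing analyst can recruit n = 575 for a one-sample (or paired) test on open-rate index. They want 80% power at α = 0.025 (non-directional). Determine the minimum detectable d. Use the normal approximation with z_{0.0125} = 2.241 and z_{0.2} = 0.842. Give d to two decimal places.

For a single sample (or paired design) of n = 575: d_min = (z_{α/2} + z_β)/√n.
z-sum = 2.241 + 0.842 = 3.083.
d_min = 3.083 / √575 = 3.083 / 23.979 = 0.129.

d_min ≈ 0.13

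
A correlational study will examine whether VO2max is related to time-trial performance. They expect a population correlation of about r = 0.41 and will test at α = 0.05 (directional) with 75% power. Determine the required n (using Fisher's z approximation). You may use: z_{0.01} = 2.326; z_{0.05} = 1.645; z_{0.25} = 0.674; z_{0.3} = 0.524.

Fisher's z: C = ½·ln((1+r)/(1−r)) = ½·ln(2.3898) = 0.4356.
n = ((z_{α} + z_β)/C)² + 3.
(1.645 + 0.674) / 0.4356 = 2.319 / 0.4356 = 5.324.
n = 5.324² + 3 = 28.34 + 3 = 31.3.
Round up.

n = 32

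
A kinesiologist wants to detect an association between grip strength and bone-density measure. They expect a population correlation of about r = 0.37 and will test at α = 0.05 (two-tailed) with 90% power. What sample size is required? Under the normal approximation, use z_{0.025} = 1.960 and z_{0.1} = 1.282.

Fisher's z: C = ½·ln((1+r)/(1−r)) = ½·ln(2.1746) = 0.3884.
n = ((z_{α/2} + z_β)/C)² + 3.
(1.960 + 1.282) / 0.3884 = 3.242 / 0.3884 = 8.347.
n = 8.347² + 3 = 69.67 + 3 = 72.7.
Round up.

n = 73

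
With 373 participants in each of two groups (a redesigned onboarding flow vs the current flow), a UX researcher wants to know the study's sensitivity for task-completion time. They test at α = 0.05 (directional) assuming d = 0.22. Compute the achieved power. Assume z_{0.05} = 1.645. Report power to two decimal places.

For two equal groups, power = Φ(d·√(n/2) − z_{α}).
d·√(n/2) = 0.22 × √(373/2) = 0.22 × 13.657 = 3.004.
z_β = 3.004 − 1.645 = 1.359.
Power = Φ(1.359) = 0.913.

power ≈ 0.91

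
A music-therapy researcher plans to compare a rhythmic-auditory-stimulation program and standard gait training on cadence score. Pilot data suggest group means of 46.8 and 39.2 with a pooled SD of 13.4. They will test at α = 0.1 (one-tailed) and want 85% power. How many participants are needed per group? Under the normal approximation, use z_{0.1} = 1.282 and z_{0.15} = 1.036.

Cohen's d = |M₁ − M₂| / SD_pooled = |46.8 − 39.2| / 13.4 = 7.6 / 13.4 = 0.567.
For two independent groups with equal n: n = 2·((z_{α} + z_β) / d)².
z_{α} + z_β = 1.282 + 1.036 = 2.318.
n = 2 × (2.318 / 0.567)² = 2 × 4.088² = 2 × 16.71 = 33.4.
Round up to the next whole participant.

n = 34 per group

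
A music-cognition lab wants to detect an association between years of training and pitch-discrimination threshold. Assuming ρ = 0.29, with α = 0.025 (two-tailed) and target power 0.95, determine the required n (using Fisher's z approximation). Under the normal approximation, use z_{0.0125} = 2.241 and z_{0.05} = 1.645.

Fisher's z: C = ½·ln((1+r)/(1−r)) = ½·ln(1.8169) = 0.2986.
n = ((z_{α/2} + z_β)/C)² + 3.
(2.241 + 1.645) / 0.2986 = 3.886 / 0.2986 = 13.014.
n = 13.014² + 3 = 169.37 + 3 = 172.4.
Round up.

n = 173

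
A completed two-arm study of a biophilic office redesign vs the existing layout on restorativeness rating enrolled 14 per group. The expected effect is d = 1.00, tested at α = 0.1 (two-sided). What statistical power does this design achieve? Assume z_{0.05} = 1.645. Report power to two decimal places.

For two equal groups, power = Φ(d·√(n/2) − z_{α/2}).
d·√(n/2) = 1.00 × √(14/2) = 1.00 × 2.646 = 2.646.
z_β = 2.646 − 1.645 = 1.001.
Power = Φ(1.001) = 0.842.

power ≈ 0.84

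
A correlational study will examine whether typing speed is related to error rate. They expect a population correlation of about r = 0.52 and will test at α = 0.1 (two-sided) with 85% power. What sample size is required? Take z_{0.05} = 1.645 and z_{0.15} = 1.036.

Fisher's z: C = ½·ln((1+r)/(1−r)) = ½·ln(3.1667) = 0.5763.
n = ((z_{α/2} + z_β)/C)² + 3.
(1.645 + 1.036) / 0.5763 = 2.681 / 0.5763 = 4.652.
n = 4.652² + 3 = 21.64 + 3 = 24.6.
Round up.

n = 25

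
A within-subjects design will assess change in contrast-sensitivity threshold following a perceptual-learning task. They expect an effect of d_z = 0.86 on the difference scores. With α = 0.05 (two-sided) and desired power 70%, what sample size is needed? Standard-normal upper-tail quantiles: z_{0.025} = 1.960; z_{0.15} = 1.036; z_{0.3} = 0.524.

For a paired (one-sample on differences) test: n = ((z_{α/2} + z_β) / d)².
z_{α/2} + z_β = 1.960 + 0.524 = 2.484.
n = (2.484 / 0.86)² = 2.888² = 8.34.
Round up.

n = 9 pairs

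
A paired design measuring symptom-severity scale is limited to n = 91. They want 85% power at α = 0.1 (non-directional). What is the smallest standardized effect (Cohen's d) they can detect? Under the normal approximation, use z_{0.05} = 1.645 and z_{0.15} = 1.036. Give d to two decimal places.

For a single sample (or paired design) of n = 91: d_min = (z_{α/2} + z_β)/√n.
z-sum = 1.645 + 1.036 = 2.681.
d_min = 2.681 / √91 = 2.681 / 9.539 = 0.281.

d_min ≈ 0.28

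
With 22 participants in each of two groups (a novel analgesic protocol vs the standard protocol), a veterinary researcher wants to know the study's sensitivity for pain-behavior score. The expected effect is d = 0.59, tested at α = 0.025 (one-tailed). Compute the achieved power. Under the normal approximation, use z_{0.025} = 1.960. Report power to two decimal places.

power ≈ 0.50

For two equal groups, power = Φ(d·√(n/2) − z_{α}).
d·√(n/2) = 0.59 × √(22/2) = 0.59 × 3.317 = 1.957.
z_β = 1.957 − 1.960 = -0.003.
Power = Φ(-0.003) = 0.499.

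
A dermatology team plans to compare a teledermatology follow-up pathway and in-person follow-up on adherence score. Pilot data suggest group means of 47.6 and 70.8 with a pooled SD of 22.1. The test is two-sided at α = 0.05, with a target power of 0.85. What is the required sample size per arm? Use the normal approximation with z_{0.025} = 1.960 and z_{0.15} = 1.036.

n = 17 per group

Cohen's d = |M₁ − M₂| / SD_pooled = |47.6 − 70.8| / 22.1 = 23.2 / 22.1 = 1.050.
For two independent groups with equal n: n = 2·((z_{α/2} + z_β) / d)².
z_{α/2} + z_β = 1.960 + 1.036 = 2.996.
n = 2 × (2.996 / 1.050)² = 2 × 2.853² = 2 × 8.14 = 16.3.
Round up to the next whole participant.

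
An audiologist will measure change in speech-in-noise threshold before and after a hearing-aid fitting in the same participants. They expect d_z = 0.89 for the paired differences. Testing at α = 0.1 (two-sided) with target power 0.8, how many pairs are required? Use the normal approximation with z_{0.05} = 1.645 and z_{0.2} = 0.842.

n = 8 pairs

For a paired (one-sample on differences) test: n = ((z_{α/2} + z_β) / d)².
z_{α/2} + z_β = 1.645 + 0.842 = 2.487.
n = (2.487 / 0.89)² = 2.794² = 7.81.
Round up.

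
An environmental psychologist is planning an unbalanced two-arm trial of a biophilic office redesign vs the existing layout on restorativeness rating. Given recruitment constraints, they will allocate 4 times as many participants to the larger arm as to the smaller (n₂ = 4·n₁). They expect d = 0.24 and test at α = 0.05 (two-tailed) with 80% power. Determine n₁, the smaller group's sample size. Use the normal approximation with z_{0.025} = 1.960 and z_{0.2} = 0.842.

With allocation ratio k = n₂/n₁ = 4, Var(x̄₁−x̄₂) = σ²(1/n₁ + 1/(k·n₁)) = σ²·(k+1)/(k·n₁).
So n₁ = (1 + 1/k)·((z_{α/2} + z_β)/d)² = 1.250 × (2.802/0.24)².
n₁ = 1.250 × 136.31 = 170.4.
Round up: n₁ = 171, giving n₂ = 4 × 171 = 684.

n₁ = 171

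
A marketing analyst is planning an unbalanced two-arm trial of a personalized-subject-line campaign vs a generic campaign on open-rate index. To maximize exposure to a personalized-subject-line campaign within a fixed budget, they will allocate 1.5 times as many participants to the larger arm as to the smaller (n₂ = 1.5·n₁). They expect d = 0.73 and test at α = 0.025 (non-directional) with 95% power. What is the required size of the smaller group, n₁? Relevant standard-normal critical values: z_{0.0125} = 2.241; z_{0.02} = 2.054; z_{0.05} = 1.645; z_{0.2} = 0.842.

With allocation ratio k = n₂/n₁ = 1.5, Var(x̄₁−x̄₂) = σ²(1/n₁ + 1/(k·n₁)) = σ²·(k+1)/(k·n₁).
So n₁ = (1 + 1/k)·((z_{α/2} + z_β)/d)² = 1.667 × (3.886/0.73)².
n₁ = 1.667 × 28.34 = 47.2.
Round up: n₁ = 48, giving n₂ = 1.5 × 48 = 72.

n₁ = 48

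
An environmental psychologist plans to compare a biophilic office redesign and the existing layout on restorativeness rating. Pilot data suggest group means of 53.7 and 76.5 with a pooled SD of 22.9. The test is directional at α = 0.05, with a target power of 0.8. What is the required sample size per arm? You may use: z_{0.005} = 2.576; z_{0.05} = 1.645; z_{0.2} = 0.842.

n = 13 per group

Cohen's d = |M₁ − M₂| / SD_pooled = |53.7 − 76.5| / 22.9 = 22.8 / 22.9 = 0.996.
For two independent groups with equal n: n = 2·((z_{α} + z_β) / d)².
z_{α} + z_β = 1.645 + 0.842 = 2.487.
n = 2 × (2.487 / 0.996)² = 2 × 2.497² = 2 × 6.23 = 12.5.
Round up to the next whole participant.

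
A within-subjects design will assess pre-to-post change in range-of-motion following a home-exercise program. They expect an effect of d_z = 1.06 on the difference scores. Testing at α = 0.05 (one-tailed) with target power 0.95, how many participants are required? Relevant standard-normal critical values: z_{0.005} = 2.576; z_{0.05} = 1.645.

For a paired (one-sample on differences) test: n = ((z_{α} + z_β) / d)².
z_{α} + z_β = 1.645 + 1.645 = 3.290.
n = (3.290 / 1.06)² = 3.104² = 9.63.
Round up.

n = 10 pairs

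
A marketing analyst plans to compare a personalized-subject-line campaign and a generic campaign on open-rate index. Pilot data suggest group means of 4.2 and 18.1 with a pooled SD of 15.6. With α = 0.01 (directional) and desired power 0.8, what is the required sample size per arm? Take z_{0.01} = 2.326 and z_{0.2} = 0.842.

n = 26 per group

Cohen's d = |M₁ − M₂| / SD_pooled = |4.2 − 18.1| / 15.6 = 13.9 / 15.6 = 0.891.
For two independent groups with equal n: n = 2·((z_{α} + z_β) / d)².
z_{α} + z_β = 2.326 + 0.842 = 3.168.
n = 2 × (3.168 / 0.891)² = 2 × 3.556² = 2 × 12.64 = 25.3.
Round up to the next whole participant.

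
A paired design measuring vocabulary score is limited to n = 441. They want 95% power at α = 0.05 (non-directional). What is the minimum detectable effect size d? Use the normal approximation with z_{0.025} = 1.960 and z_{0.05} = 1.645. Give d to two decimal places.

d_min ≈ 0.17

For a single sample (or paired design) of n = 441: d_min = (z_{α/2} + z_β)/√n.
z-sum = 1.960 + 1.645 = 3.605.
d_min = 3.605 / √441 = 3.605 / 21.000 = 0.172.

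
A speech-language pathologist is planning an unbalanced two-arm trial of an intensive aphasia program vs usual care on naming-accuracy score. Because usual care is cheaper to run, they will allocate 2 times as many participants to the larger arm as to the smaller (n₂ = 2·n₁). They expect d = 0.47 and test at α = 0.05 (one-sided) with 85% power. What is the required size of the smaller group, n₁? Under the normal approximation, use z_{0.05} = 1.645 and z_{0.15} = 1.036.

With allocation ratio k = n₂/n₁ = 2, Var(x̄₁−x̄₂) = σ²(1/n₁ + 1/(k·n₁)) = σ²·(k+1)/(k·n₁).
So n₁ = (1 + 1/k)·((z_{α} + z_β)/d)² = 1.500 × (2.681/0.47)².
n₁ = 1.500 × 32.54 = 48.8.
Round up: n₁ = 49, giving n₂ = 2 × 49 = 98.

n₁ = 49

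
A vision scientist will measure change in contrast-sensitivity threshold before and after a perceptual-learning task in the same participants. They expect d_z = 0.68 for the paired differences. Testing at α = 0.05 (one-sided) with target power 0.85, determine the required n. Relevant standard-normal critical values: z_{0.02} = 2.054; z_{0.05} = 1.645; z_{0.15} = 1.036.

For a paired (one-sample on differences) test: n = ((z_{α} + z_β) / d)².
z_{α} + z_β = 1.645 + 1.036 = 2.681.
n = (2.681 / 0.68)² = 3.943² = 15.54.
Round up.

n = 16 pairs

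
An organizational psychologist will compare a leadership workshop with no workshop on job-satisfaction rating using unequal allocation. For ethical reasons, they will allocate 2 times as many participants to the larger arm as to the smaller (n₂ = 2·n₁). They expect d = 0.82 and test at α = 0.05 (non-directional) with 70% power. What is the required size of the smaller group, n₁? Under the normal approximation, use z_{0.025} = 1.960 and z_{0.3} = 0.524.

With allocation ratio k = n₂/n₁ = 2, Var(x̄₁−x̄₂) = σ²(1/n₁ + 1/(k·n₁)) = σ²·(k+1)/(k·n₁).
So n₁ = (1 + 1/k)·((z_{α/2} + z_β)/d)² = 1.500 × (2.484/0.82)².
n₁ = 1.500 × 9.18 = 13.8.
Round up: n₁ = 14, giving n₂ = 2 × 14 = 28.

n₁ = 14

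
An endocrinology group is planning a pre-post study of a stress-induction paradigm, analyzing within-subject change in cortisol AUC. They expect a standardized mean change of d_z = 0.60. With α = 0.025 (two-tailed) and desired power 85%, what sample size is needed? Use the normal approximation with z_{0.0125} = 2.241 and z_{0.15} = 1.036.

n = 30 pairs

For a paired (one-sample on differences) test: n = ((z_{α/2} + z_β) / d)².
z_{α/2} + z_β = 2.241 + 1.036 = 3.277.
n = (3.277 / 0.60)² = 5.462² = 29.83.
Round up.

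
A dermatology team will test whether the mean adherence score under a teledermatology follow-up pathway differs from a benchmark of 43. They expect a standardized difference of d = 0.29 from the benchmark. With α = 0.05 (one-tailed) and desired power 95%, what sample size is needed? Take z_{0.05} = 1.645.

n = 129

For a one-sample test: n = ((z_{α} + z_β) / d)².
z_{α} + z_β = 1.645 + 1.645 = 3.290.
n = (3.290 / 0.29)² = 11.345² = 128.71.
Round up.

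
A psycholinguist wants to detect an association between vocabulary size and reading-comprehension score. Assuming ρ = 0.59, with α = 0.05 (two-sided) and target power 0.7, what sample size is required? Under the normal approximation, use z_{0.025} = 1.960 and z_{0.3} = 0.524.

Fisher's z: C = ½·ln((1+r)/(1−r)) = ½·ln(3.8780) = 0.6777.
n = ((z_{α/2} + z_β)/C)² + 3.
(1.960 + 0.524) / 0.6777 = 2.484 / 0.6777 = 3.665.
n = 3.665² + 3 = 13.43 + 3 = 16.4.
Round up.

n = 17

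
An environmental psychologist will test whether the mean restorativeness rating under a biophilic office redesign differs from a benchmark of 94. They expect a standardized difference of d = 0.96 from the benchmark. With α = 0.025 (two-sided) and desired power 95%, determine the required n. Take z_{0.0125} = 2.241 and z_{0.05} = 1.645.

n = 17

For a one-sample test: n = ((z_{α/2} + z_β) / d)².
z_{α/2} + z_β = 2.241 + 1.645 = 3.886.
n = (3.886 / 0.96)² = 4.048² = 16.39.
Round up.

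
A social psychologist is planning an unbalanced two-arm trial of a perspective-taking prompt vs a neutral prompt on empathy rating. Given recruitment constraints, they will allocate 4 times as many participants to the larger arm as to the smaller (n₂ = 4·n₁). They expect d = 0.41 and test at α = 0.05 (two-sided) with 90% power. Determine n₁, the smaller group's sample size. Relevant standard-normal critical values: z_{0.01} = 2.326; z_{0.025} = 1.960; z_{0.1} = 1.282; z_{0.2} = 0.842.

n₁ = 79

With allocation ratio k = n₂/n₁ = 4, Var(x̄₁−x̄₂) = σ²(1/n₁ + 1/(k·n₁)) = σ²·(k+1)/(k·n₁).
So n₁ = (1 + 1/k)·((z_{α/2} + z_β)/d)² = 1.250 × (3.242/0.41)².
n₁ = 1.250 × 62.53 = 78.2.
Round up: n₁ = 79, giving n₂ = 4 × 79 = 316.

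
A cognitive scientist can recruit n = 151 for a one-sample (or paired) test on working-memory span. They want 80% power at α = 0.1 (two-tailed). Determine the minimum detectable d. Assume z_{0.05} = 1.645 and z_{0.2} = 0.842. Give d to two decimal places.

d_min ≈ 0.20

For a single sample (or paired design) of n = 151: d_min = (z_{α/2} + z_β)/√n.
z-sum = 1.645 + 0.842 = 2.487.
d_min = 2.487 / √151 = 2.487 / 12.288 = 0.202.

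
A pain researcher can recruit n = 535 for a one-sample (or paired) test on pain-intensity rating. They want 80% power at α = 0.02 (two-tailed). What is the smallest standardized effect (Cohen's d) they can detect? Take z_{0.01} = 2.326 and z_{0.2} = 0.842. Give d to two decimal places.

d_min ≈ 0.14

For a single sample (or paired design) of n = 535: d_min = (z_{α/2} + z_β)/√n.
z-sum = 2.326 + 0.842 = 3.168.
d_min = 3.168 / √535 = 3.168 / 23.130 = 0.137.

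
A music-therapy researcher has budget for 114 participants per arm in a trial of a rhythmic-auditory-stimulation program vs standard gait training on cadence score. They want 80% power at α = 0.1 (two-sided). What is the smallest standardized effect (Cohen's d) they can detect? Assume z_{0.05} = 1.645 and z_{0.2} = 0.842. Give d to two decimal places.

For two independent groups of n = 114 each: d_min = (z_{α/2} + z_β)·√(2/n).
z-sum = 1.645 + 0.842 = 2.487.
d_min = 2.487 × √(2/114) = 2.487 × 0.1325 = 0.329.

d_min ≈ 0.33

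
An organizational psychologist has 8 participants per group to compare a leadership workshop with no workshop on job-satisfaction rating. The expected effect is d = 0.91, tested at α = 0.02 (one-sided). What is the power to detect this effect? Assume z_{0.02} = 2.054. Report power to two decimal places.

power ≈ 0.41

For two equal groups, power = Φ(d·√(n/2) − z_{α}).
d·√(n/2) = 0.91 × √(8/2) = 0.91 × 2.000 = 1.820.
z_β = 1.820 − 2.054 = -0.234.
Power = Φ(-0.234) = 0.407.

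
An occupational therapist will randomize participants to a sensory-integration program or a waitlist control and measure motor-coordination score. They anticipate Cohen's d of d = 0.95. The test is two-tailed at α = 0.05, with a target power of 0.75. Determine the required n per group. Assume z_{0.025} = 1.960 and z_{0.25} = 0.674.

n = 16 per group

For two independent groups with equal n: n = 2·((z_{α/2} + z_β) / d)².
z_{α/2} + z_β = 1.960 + 0.674 = 2.634.
n = 2 × (2.634 / 0.95)² = 2 × 2.773² = 2 × 7.69 = 15.4.
Round up to the next whole participant.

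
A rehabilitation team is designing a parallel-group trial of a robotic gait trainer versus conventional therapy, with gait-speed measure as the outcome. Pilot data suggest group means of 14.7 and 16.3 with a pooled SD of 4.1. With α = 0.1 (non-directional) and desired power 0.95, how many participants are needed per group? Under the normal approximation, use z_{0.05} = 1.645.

Cohen's d = |M₁ − M₂| / SD_pooled = |14.7 − 16.3| / 4.1 = 1.6 / 4.1 = 0.390.
For two independent groups with equal n: n = 2·((z_{α/2} + z_β) / d)².
z_{α/2} + z_β = 1.645 + 1.645 = 3.290.
n = 2 × (3.290 / 0.390)² = 2 × 8.436² = 2 × 71.16 = 142.3.
Round up to the next whole participant.

n = 143 per group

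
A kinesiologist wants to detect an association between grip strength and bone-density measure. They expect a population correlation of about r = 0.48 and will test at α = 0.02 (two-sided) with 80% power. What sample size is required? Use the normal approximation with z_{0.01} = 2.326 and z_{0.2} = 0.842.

Fisher's z: C = ½·ln((1+r)/(1−r)) = ½·ln(2.8462) = 0.5230.
n = ((z_{α/2} + z_β)/C)² + 3.
(2.326 + 0.842) / 0.5230 = 3.168 / 0.5230 = 6.057.
n = 6.057² + 3 = 36.69 + 3 = 39.7.
Round up.

n = 40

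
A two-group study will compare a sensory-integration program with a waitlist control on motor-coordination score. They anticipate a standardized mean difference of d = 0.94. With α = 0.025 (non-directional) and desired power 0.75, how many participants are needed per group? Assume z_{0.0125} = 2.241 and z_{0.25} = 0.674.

For two independent groups with equal n: n = 2·((z_{α/2} + z_β) / d)².
z_{α/2} + z_β = 2.241 + 0.674 = 2.915.
n = 2 × (2.915 / 0.94)² = 2 × 3.101² = 2 × 9.62 = 19.2.
Round up to the next whole participant.

n = 20 per group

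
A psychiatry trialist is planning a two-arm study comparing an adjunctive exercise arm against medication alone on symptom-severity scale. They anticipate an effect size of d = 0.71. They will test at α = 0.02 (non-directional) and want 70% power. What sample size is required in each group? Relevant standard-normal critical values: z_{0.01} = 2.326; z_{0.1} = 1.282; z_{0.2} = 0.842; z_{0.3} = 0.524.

For two independent groups with equal n: n = 2·((z_{α/2} + z_β) / d)².
z_{α/2} + z_β = 2.326 + 0.524 = 2.850.
n = 2 × (2.850 / 0.71)² = 2 × 4.014² = 2 × 16.11 = 32.2.
Round up to the next whole participant.

n = 33 per group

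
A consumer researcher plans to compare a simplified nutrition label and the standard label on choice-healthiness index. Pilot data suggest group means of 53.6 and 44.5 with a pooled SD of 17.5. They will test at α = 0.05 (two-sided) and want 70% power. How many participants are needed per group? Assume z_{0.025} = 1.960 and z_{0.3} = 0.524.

n = 46 per group

Cohen's d = |M₁ − M₂| / SD_pooled = |53.6 − 44.5| / 17.5 = 9.1 / 17.5 = 0.520.
For two independent groups with equal n: n = 2·((z_{α/2} + z_β) / d)².
z_{α/2} + z_β = 1.960 + 0.524 = 2.484.
n = 2 × (2.484 / 0.520)² = 2 × 4.777² = 2 × 22.82 = 45.6.
Round up to the next whole participant.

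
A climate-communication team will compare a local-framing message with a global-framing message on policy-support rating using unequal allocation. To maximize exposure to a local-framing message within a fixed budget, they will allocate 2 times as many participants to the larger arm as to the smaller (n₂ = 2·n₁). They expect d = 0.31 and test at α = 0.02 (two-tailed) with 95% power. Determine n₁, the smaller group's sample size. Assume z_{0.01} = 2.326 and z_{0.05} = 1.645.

With allocation ratio k = n₂/n₁ = 2, Var(x̄₁−x̄₂) = σ²(1/n₁ + 1/(k·n₁)) = σ²·(k+1)/(k·n₁).
So n₁ = (1 + 1/k)·((z_{α/2} + z_β)/d)² = 1.500 × (3.971/0.31)².
n₁ = 1.500 × 164.09 = 246.1.
Round up: n₁ = 247, giving n₂ = 2 × 247 = 494.

n₁ = 247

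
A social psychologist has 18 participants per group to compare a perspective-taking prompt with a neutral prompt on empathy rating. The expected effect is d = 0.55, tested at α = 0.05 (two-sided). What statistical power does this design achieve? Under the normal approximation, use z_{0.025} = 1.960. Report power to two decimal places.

power ≈ 0.38

For two equal groups, power = Φ(d·√(n/2) − z_{α/2}).
d·√(n/2) = 0.55 × √(18/2) = 0.55 × 3.000 = 1.650.
z_β = 1.650 − 1.960 = -0.310.
Power = Φ(-0.310) = 0.378.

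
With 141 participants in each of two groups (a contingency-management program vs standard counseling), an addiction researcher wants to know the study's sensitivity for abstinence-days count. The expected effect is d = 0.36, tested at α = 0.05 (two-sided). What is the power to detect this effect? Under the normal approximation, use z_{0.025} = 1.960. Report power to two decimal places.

power ≈ 0.86

For two equal groups, power = Φ(d·√(n/2) − z_{α/2}).
d·√(n/2) = 0.36 × √(141/2) = 0.36 × 8.396 = 3.023.
z_β = 3.023 − 1.960 = 1.063.
Power = Φ(1.063) = 0.856.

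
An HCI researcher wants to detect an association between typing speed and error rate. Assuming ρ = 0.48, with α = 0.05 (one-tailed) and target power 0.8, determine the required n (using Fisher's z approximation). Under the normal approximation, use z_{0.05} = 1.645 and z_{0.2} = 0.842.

n = 26

Fisher's z: C = ½·ln((1+r)/(1−r)) = ½·ln(2.8462) = 0.5230.
n = ((z_{α} + z_β)/C)² + 3.
(1.645 + 0.842) / 0.5230 = 2.487 / 0.5230 = 4.755.
n = 4.755² + 3 = 22.61 + 3 = 25.6.
Round up.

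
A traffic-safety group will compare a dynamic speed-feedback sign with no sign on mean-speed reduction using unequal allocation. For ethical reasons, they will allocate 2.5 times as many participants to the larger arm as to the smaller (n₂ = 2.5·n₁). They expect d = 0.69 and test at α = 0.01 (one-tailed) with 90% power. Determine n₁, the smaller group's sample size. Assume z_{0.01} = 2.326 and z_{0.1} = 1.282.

n₁ = 39

With allocation ratio k = n₂/n₁ = 2.5, Var(x̄₁−x̄₂) = σ²(1/n₁ + 1/(k·n₁)) = σ²·(k+1)/(k·n₁).
So n₁ = (1 + 1/k)·((z_{α} + z_β)/d)² = 1.400 × (3.608/0.69)².
n₁ = 1.400 × 27.34 = 38.3.
Round up: n₁ = 39, giving n₂ = ⌈2.5 × 39⌉ = ⌈97.5⌉ = 98.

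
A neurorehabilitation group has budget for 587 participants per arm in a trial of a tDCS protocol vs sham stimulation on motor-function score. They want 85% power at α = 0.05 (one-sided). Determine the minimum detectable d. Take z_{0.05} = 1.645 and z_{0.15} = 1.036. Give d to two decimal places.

d_min ≈ 0.16

For two independent groups of n = 587 each: d_min = (z_{α} + z_β)·√(2/n).
z-sum = 1.645 + 1.036 = 2.681.
d_min = 2.681 × √(2/587) = 2.681 × 0.0584 = 0.156.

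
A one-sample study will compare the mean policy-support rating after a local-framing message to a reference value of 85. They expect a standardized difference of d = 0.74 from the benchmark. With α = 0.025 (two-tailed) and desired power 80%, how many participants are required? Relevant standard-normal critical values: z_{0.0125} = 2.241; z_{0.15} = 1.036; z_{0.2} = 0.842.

For a one-sample test: n = ((z_{α/2} + z_β) / d)².
z_{α/2} + z_β = 2.241 + 0.842 = 3.083.
n = (3.083 / 0.74)² = 4.166² = 17.36.
Round up.

n = 18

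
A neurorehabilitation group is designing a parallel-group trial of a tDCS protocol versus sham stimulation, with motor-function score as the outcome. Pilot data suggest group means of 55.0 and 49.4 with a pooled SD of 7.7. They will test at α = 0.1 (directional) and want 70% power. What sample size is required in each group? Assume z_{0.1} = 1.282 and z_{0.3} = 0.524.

n = 13 per group

Cohen's d = |M₁ − M₂| / SD_pooled = |55.0 − 49.4| / 7.7 = 5.6 / 7.7 = 0.727.
For two independent groups with equal n: n = 2·((z_{α} + z_β) / d)².
z_{α} + z_β = 1.282 + 0.524 = 1.806.
n = 2 × (1.806 / 0.727)² = 2 × 2.484² = 2 × 6.17 = 12.3.
Round up to the next whole participant.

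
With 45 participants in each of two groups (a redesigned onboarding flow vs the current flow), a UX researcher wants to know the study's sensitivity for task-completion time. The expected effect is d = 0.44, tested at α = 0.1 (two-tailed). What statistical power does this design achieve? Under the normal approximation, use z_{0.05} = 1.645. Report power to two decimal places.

For two equal groups, power = Φ(d·√(n/2) − z_{α/2}).
d·√(n/2) = 0.44 × √(45/2) = 0.44 × 4.743 = 2.087.
z_β = 2.087 − 1.645 = 0.442.
Power = Φ(0.442) = 0.671.

power ≈ 0.67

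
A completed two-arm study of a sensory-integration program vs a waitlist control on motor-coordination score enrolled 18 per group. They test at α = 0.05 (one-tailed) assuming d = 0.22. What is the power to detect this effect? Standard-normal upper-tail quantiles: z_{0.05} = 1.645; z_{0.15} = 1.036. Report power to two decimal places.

power ≈ 0.16

For two equal groups, power = Φ(d·√(n/2) − z_{α}).
d·√(n/2) = 0.22 × √(18/2) = 0.22 × 3.000 = 0.660.
z_β = 0.660 − 1.645 = -0.985.
Power = Φ(-0.985) = 0.162.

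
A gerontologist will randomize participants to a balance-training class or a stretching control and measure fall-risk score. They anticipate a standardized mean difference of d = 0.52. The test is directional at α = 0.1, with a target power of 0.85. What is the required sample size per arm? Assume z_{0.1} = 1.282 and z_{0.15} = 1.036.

For two independent groups with equal n: n = 2·((z_{α} + z_β) / d)².
z_{α} + z_β = 1.282 + 1.036 = 2.318.
n = 2 × (2.318 / 0.52)² = 2 × 4.458² = 2 × 19.87 = 39.7.
Round up to the next whole participant.

n = 40 per group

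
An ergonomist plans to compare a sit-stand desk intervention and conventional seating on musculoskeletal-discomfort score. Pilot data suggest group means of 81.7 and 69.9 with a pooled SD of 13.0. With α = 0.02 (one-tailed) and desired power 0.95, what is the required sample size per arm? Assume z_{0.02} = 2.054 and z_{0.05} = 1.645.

n = 34 per group

Cohen's d = |M₁ − M₂| / SD_pooled = |81.7 − 69.9| / 13.0 = 11.8 / 13.0 = 0.908.
For two independent groups with equal n: n = 2·((z_{α} + z_β) / d)².
z_{α} + z_β = 2.054 + 1.645 = 3.699.
n = 2 × (3.699 / 0.908)² = 2 × 4.074² = 2 × 16.60 = 33.2.
Round up to the next whole participant.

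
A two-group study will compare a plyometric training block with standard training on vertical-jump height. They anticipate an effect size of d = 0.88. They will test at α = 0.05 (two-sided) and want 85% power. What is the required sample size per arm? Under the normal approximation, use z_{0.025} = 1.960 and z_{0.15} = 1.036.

For two independent groups with equal n: n = 2·((z_{α/2} + z_β) / d)².
z_{α/2} + z_β = 1.960 + 1.036 = 2.996.
n = 2 × (2.996 / 0.88)² = 2 × 3.405² = 2 × 11.59 = 23.2.
Round up to the next whole participant.

n = 24 per group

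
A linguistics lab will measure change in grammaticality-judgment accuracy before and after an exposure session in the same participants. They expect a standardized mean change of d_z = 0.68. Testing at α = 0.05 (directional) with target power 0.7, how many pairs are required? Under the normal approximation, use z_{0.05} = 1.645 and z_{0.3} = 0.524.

n = 11 pairs

For a paired (one-sample on differences) test: n = ((z_{α} + z_β) / d)².
z_{α} + z_β = 1.645 + 0.524 = 2.169.
n = (2.169 / 0.68)² = 3.190² = 10.17.
Round up.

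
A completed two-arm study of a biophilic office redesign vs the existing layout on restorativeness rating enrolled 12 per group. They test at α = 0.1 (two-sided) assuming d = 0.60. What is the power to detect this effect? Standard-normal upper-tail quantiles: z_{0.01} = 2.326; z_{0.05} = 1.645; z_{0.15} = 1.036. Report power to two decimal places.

power ≈ 0.43

For two equal groups, power = Φ(d·√(n/2) − z_{α/2}).
d·√(n/2) = 0.60 × √(12/2) = 0.60 × 2.449 = 1.470.
z_β = 1.470 − 1.645 = -0.175.
Power = Φ(-0.175) = 0.430.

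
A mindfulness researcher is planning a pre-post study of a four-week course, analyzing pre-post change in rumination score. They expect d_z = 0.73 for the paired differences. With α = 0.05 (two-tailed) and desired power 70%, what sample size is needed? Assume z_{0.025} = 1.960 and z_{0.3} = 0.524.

n = 12 pairs

For a paired (one-sample on differences) test: n = ((z_{α/2} + z_β) / d)².
z_{α/2} + z_β = 1.960 + 0.524 = 2.484.
n = (2.484 / 0.73)² = 3.403² = 11.58.
Round up.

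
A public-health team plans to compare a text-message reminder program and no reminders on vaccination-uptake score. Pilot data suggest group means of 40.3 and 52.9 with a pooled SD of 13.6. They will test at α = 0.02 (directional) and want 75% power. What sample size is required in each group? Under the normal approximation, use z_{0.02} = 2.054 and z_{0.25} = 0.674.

n = 18 per group

Cohen's d = |M₁ − M₂| / SD_pooled = |40.3 − 52.9| / 13.6 = 12.6 / 13.6 = 0.926.
For two independent groups with equal n: n = 2·((z_{α} + z_β) / d)².
z_{α} + z_β = 2.054 + 0.674 = 2.728.
n = 2 × (2.728 / 0.926)² = 2 × 2.946² = 2 × 8.68 = 17.4.
Round up to the next whole participant.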